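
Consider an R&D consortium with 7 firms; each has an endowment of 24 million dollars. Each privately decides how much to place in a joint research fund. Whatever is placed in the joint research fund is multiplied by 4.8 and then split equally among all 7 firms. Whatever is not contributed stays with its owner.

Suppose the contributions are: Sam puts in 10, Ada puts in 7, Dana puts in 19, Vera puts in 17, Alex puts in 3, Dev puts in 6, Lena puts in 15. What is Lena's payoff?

Total contributed: 10 + 7 + 19 + 17 + 3 + 6 + 15 = 77.
Each receives 4.8 × 77 / 7 = 52.80 from the joint research fund.
Lena keeps 24 − 15 = 9, so Lena's payoff is 9 + 52.80 = 61.80.

61.80 million dollars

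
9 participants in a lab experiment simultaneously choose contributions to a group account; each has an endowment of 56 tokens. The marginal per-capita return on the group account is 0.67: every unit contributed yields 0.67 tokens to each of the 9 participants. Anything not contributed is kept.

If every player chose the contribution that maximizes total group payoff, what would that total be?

Each contributed unit returns 6.030 to the group as a whole (0.67 to each of 9 players), which exceeds 1, so the social optimum is full contribution: group total = 6.030 × 504 = 3039.12.

3039.12 tokens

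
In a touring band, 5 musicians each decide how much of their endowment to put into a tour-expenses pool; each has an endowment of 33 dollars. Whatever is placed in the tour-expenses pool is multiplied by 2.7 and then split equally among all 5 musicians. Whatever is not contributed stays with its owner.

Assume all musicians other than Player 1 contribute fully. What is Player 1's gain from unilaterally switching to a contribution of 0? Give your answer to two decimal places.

15.18 dollars

Switching from a contribution of 33 to 0 lets Player 1 keep an extra 33 dollars, but lowers the tour-expenses pool by 33, which costs Player 1 their own share of that drop: 2.7/5 × 33 = 17.82.
Net gain = 33 − 17.82 = 15.18. The private return per contributed unit (0.5400) is below 1, so free-riding is indeed the best response regardless of what the others do.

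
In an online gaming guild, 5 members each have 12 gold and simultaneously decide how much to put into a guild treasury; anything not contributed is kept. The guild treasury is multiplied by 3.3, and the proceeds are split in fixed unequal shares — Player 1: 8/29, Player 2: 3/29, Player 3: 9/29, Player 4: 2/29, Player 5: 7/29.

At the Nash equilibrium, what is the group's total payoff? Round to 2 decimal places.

87.60 gold

Each unit j contributes comes back to j as 3.3 × (j's share), so j prefers to contribute only if that share exceeds 1/3.3 = 0.3030; otherwise keeping the unit dominates.
The only share above 0.3030 is Player 3's 9/29, contributing 12; the remaining 4 contribute 0. Total contributed: 12.
The guild treasury pays out 3.3 × 12 = 39.60 in total (split across the unequal shares, but the aggregate is all that matters for the group sum).
The 4 free-riders keep 12 each, adding 48. Group total = 48 + 39.60 = 87.60.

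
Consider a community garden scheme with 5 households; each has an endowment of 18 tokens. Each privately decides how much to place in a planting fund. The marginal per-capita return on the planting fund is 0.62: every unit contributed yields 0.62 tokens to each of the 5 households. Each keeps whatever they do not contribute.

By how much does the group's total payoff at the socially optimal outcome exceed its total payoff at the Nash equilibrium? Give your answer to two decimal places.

189.00 tokens

The private return per contributed unit is 0.62 < 1, so contributing 0 is dominant for every player. At the Nash equilibrium everyone keeps their 18, and the group total is 5 × 18 = 90.
Each contributed unit returns 3.100 to the group as a whole (0.62 to each of 5 players), which exceeds 1, so the social optimum is full contribution: group total = 3.100 × 90 = 279.00.
Efficiency loss = 279.00 − 90 = 189.00.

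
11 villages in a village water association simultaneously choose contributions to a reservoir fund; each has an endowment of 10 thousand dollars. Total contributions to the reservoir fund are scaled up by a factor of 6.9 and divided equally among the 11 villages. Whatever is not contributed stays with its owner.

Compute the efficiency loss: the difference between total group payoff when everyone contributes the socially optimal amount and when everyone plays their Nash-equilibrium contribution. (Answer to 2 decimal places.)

Each contributed unit returns 6.9/11 = 0.6273 to its contributor — below 1 — so contributing 0 is dominant for every player. At the Nash equilibrium everyone keeps their 10, and the group total is 11 × 10 = 110.
Each contributed unit returns 6.900 to the group as a whole (0.6273 to each of 11 players), which exceeds 1, so the social optimum is full contribution: group total = 6.900 × 110 = 759.00.
Efficiency loss = 759.00 − 110 = 649.00.

649.00 thousand dollars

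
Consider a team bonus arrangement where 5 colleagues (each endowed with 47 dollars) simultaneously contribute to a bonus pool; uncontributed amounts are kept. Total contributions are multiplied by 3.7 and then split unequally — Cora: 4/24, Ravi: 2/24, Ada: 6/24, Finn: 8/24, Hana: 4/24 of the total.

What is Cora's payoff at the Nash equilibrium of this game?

75.98 dollars

Each unit j contributes comes back to j as 3.7 × (j's share), so j prefers to contribute only if that share exceeds 1/3.7 = 0.2703; otherwise keeping the unit dominates.
Only Finn (8/24) clears that bar, contributing 47; the remaining 4 contribute 0. Total contributed: 47.
Cora keeps 47 and receives 3.7 × 47 × 4/24 = 28.98 from the bonus pool, for a payoff of 75.98.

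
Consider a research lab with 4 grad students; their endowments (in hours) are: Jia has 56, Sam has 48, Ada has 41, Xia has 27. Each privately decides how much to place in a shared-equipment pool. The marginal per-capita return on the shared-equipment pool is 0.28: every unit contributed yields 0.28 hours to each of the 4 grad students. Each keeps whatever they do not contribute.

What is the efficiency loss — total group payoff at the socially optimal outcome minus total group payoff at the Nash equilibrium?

20.64 hours

The private return per contributed unit is 0.28 < 1 for everyone, so the Nash equilibrium is zero contribution and the group total is Σ E_j = 56 + 48 + 41 + 27 = 172.
Each contributed unit returns 1.120 to the group, so the social optimum is full contribution by everyone: group total = 1.120 × 172 = 192.64.
Efficiency loss = (1.120 − 1) × 172 = 20.64.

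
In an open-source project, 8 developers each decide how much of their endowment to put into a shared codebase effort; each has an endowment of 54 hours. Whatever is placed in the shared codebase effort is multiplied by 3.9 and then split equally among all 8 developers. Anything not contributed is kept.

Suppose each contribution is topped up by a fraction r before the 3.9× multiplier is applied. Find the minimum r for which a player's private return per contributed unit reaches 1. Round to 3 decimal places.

1.051

With matching at rate r, one contributed unit becomes (1 + r) in the shared codebase effort and returns 3.9 × (1 + r) / 8 to the contributor.
Setting this equal to 1: 1 + r = 8/3.9 = 2.0513.
So the minimum matching rate is r = 2.0513 − 1 = 1.051.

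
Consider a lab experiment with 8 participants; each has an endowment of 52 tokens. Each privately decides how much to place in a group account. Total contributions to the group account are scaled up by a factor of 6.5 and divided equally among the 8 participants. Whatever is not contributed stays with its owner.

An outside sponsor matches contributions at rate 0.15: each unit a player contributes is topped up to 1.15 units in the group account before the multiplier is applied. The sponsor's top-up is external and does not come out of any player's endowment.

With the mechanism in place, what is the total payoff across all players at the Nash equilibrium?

416.00 tokens

The effective private return is 6.5 × 1.15 / 8 = 0.9344, which is still under 1, so the mechanism doesn't change anyone's dominant strategy: zero contribution.
Everyone keeps their endowment and the group total is 8 × 52 = 416.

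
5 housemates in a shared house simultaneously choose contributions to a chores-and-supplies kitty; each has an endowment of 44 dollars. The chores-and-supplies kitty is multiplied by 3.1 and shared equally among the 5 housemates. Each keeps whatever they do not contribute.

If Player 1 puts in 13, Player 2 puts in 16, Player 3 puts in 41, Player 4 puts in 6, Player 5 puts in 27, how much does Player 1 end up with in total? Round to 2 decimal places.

Total contributed: 13 + 16 + 41 + 6 + 27 = 103.
Each receives 3.1 × 103 / 5 = 63.86 from the chores-and-supplies kitty.
Player 1 keeps 44 − 13 = 31, so Player 1's payoff is 31 + 63.86 = 94.86.

94.86 dollars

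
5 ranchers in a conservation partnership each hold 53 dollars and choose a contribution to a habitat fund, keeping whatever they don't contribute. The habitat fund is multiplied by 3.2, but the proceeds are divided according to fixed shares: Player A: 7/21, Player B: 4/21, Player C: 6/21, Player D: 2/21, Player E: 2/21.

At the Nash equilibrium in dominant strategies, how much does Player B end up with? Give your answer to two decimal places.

A player with share s gets back 3.2·s per unit contributed, so full contribution is dominant for anyone with s > 1/3.2 = 0.3125 and zero contribution is dominant for anyone below.
Player A alone (share 7/21) is above the threshold, contributing 53; the remaining 4 contribute 0. Total contributed: 53.
Player B keeps 53 and receives 3.2 × 53 × 4/21 = 32.30 from the habitat fund, for a payoff of 85.30.

85.30 dollars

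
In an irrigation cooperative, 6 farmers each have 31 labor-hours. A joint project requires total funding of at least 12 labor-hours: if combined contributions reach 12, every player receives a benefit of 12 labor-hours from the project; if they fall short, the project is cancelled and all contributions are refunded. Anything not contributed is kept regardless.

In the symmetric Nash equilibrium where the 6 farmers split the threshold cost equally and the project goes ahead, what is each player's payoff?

Equal share of the threshold: 12/6 = 2.
At this profile no one gains by cutting their contribution: any cut drops the total below 12, the project is cancelled, contributions are refunded, and the deviator ends with 31, which is less than 31 − 2 + 12 = 41. Contributing more than 2 just wastes the excess. So contributing exactly 2 is a best response.
Each player's payoff: 31 − 2 + 12 = 41.

41 labor-hours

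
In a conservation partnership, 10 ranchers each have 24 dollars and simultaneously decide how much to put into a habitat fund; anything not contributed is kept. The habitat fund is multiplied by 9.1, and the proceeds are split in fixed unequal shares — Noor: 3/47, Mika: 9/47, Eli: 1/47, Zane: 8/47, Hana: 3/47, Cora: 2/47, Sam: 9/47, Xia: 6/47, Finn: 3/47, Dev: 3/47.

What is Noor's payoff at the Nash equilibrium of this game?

79.76 dollars

A player with share s gets back 9.1·s per unit contributed, so full contribution is dominant for anyone with s > 1/9.1 = 0.1099 and zero contribution is dominant for anyone below.
Mika, Zane, Sam and Xia clear that bar, contributing 24 each; the remaining 6 contribute 0. Total contributed: 96.
Noor keeps 24 and receives 9.1 × 96 × 3/47 = 55.76 from the habitat fund, for a payoff of 79.76.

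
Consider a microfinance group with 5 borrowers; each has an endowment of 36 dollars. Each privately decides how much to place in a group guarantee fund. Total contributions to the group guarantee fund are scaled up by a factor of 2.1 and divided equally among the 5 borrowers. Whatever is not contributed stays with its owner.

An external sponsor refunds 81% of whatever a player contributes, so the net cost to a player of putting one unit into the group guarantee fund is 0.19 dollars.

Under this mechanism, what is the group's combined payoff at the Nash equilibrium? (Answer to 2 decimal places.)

The effective private return per unit is now (2.1/5) / 0.19 = 2.2105 > 1, so every player's dominant strategy flips to full contribution.
So the Nash equilibrium is full contribution by all 5; the group earns 5 × (36 × 0.81 + 2.1 × 36) = 523.80.

523.80 dollars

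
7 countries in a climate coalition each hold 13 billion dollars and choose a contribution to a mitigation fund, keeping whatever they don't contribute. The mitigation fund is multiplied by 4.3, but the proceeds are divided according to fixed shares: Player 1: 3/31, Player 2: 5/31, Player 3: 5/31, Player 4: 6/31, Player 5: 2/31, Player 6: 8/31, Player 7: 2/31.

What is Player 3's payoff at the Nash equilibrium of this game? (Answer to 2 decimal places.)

22.02 billion dollars

Player j's private return per contributed unit is 4.3 × (j's share). Contributing is weakly dominant for j when that share is at least 1/4.3 = 0.2326, and contributing 0 is dominant otherwise.
The only share above 0.2326 is Player 6's 8/31, contributing 13; the remaining 6 contribute 0. Total contributed: 13.
Player 3 keeps 13 and receives 4.3 × 13 × 5/31 = 9.02 from the mitigation fund, for a payoff of 22.02.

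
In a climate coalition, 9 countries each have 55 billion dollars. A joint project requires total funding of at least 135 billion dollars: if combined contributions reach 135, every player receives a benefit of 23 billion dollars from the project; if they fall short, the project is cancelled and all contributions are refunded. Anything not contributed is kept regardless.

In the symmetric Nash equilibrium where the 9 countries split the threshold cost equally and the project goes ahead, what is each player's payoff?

63 billion dollars

Equal share of the threshold: 135/9 = 15.
At this profile no one gains by cutting their contribution: any cut drops the total below 135, the project is cancelled, contributions are refunded, and the deviator ends with 55, which is less than 55 − 15 + 23 = 63. Contributing more than 15 just wastes the excess. So contributing exactly 15 is a best response.
Each player's payoff: 55 − 15 + 23 = 63.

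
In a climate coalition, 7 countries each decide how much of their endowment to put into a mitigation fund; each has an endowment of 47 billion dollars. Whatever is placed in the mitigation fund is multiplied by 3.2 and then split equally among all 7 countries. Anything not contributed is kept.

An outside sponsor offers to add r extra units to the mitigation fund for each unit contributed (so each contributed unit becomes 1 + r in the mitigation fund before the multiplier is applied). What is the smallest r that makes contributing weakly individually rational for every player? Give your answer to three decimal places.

1.188

With matching at rate r, one contributed unit becomes (1 + r) in the mitigation fund and returns 3.2 × (1 + r) / 7 to the contributor.
Setting this equal to 1: 1 + r = 7/3.2 = 2.1875.
So the minimum matching rate is r = 2.1875 − 1 = 1.188.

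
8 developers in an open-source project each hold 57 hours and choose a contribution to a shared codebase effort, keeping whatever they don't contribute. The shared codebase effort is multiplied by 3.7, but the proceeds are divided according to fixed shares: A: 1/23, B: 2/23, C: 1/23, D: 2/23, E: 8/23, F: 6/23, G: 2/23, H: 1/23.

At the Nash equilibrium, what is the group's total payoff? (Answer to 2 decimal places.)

609.90 hours

For player j, contributing a unit is worthwhile iff 3.7 × (j's share) ≥ 1, i.e. iff j's share is at least 0.2703.
The only share above 0.2703 is E's 8/23, contributing 57; the remaining 7 contribute 0. Total contributed: 57.
The shared codebase effort pays out 3.7 × 57 = 210.90 in total (split across the unequal shares, but the aggregate is all that matters for the group sum).
The 7 free-riders keep 57 each, adding 399. Group total = 399 + 210.90 = 609.90.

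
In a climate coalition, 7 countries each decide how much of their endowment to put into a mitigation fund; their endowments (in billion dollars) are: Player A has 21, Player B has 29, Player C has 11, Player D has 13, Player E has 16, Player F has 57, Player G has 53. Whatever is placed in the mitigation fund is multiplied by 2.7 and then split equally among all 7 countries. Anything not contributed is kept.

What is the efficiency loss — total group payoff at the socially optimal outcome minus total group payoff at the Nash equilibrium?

The private return per contributed unit is 2.7/7 = 0.3857 < 1 for every player regardless of endowment, so the Nash equilibrium is zero contribution and the group total is Σ E_j = 21 + 29 + 11 + 13 + 16 + 57 + 53 = 200.
Each contributed unit returns 2.700 to the group, so the social optimum is full contribution by everyone: group total = 2.700 × 200 = 540.00.
Efficiency loss = (2.700 − 1) × 200 = 340.00.

340.00 billion dollars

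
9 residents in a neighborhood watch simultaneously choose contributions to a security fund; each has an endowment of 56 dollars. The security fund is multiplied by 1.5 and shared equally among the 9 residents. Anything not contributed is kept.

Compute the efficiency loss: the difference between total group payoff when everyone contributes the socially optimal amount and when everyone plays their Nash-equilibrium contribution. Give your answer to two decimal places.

Each contributed unit returns 1.5/9 = 0.1667 to its contributor — below 1 — so contributing 0 is dominant for every player. At the Nash equilibrium everyone keeps their 56, and the group total is 9 × 56 = 504.
Each contributed unit returns 1.500 to the group as a whole (0.1667 to each of 9 players), which exceeds 1, so the social optimum is full contribution: group total = 1.500 × 504 = 756.00.
Efficiency loss = 756.00 − 504 = 252.00.

252.00 dollars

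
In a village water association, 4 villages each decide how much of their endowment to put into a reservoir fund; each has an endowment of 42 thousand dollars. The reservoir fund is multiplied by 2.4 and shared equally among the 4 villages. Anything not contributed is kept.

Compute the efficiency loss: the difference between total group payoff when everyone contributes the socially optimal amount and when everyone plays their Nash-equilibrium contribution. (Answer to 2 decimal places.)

Each contributed unit returns 2.4/4 = 0.6000 to its contributor — below 1 — so contributing 0 is dominant for every player. At the Nash equilibrium everyone keeps their 42, and the group total is 4 × 42 = 168.
Each contributed unit returns 2.400 to the group as a whole (0.6000 to each of 4 players), which exceeds 1, so the social optimum is full contribution: group total = 2.400 × 168 = 403.20.
Efficiency loss = 403.20 − 168 = 235.20.

235.20 thousand dollars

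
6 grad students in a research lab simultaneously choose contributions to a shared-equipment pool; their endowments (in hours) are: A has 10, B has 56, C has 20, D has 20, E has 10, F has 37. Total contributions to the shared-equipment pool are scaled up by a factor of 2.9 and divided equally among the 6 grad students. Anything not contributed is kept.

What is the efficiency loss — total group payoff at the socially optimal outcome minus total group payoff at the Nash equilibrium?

290.70 hours

The private return per contributed unit is 2.9/6 = 0.4833 < 1 for every player regardless of endowment, so the Nash equilibrium is zero contribution and the group total is Σ E_j = 10 + 56 + 20 + 20 + 10 + 37 = 153.
Each contributed unit returns 2.900 to the group, so the social optimum is full contribution by everyone: group total = 2.900 × 153 = 443.70.
Efficiency loss = (2.900 − 1) × 153 = 290.70.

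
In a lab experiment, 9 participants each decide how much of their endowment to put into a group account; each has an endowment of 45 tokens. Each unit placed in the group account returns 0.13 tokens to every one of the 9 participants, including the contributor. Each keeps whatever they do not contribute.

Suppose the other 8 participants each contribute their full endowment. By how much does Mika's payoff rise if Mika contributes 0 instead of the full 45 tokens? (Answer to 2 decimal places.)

Switching from a contribution of 45 to 0 lets Mika keep an extra 45 tokens, but lowers the group account by 45, which costs Mika their own share of that drop: 0.13 × 45 = 5.85.
Net gain = 45 − 5.85 = 39.15. The private return per contributed unit (0.13) is below 1, so free-riding is indeed the best response regardless of what the others do.

39.15 tokens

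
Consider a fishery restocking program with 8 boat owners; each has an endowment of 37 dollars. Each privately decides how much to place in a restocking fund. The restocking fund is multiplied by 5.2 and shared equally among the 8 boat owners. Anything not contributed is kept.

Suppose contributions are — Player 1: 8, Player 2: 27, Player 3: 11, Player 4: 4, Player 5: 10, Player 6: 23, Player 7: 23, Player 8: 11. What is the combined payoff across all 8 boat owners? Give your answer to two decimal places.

787.40 dollars

Total contributed: 8 + 27 + 11 + 4 + 10 + 23 + 23 + 11 = 117; total kept: 8 × 37 − 117 = 179.
The restocking fund pays out 5.2 × 117 = 608.40 in aggregate.
Group total = 179 + 608.40 = 787.40.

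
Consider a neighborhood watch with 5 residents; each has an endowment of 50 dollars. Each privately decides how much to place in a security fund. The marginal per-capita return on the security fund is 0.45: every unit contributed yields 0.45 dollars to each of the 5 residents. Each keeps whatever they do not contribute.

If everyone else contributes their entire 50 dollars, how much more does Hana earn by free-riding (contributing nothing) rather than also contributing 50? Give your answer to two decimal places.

Switching from a contribution of 50 to 0 lets Hana keep an extra 50 dollars, but lowers the security fund by 50, which costs Hana their own share of that drop: 0.45 × 50 = 22.50.
Net gain = 50 − 22.50 = 27.50. The private return per contributed unit (0.45) is below 1, so free-riding is indeed the best response regardless of what the others do.

27.50 dollars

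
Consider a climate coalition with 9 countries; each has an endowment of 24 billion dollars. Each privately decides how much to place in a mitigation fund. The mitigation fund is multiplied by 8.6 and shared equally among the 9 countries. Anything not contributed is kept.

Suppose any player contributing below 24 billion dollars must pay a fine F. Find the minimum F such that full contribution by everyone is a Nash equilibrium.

1.07 billion dollars

Given the others contribute fully, the best deviation is to contribute 0 (any partial contribution still incurs the fine and gives up units whose private return 0.9556 is below 1).
Deviating from 24 to 0 saves 24 billion dollars but forfeits the deviator's share of the drop in the mitigation fund: 8.6/9 × 24 = 22.93.
So the deviation gain is 24 − 22.93 = 1.07, and the fine must be at least 1.07 billion dollars to wipe it out.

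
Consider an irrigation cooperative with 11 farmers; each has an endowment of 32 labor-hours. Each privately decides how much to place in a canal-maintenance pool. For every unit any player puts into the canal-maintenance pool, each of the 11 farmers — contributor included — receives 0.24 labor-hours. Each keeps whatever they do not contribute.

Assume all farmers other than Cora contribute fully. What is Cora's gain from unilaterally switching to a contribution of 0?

Switching from a contribution of 32 to 0 lets Cora keep an extra 32 labor-hours, but lowers the canal-maintenance pool by 32, which costs Cora their own share of that drop: 0.24 × 32 = 7.68.
Net gain = 32 − 7.68 = 24.32. The private return per contributed unit (0.24) is below 1, so free-riding is indeed the best response regardless of what the others do.

24.32 labor-hours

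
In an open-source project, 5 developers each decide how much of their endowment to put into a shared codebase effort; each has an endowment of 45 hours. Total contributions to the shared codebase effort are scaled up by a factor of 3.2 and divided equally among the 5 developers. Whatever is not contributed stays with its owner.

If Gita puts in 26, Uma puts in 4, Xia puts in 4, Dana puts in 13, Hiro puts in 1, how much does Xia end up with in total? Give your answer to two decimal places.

71.72 hours

Total contributed: 26 + 4 + 4 + 13 + 1 = 48.
Each receives 3.2 × 48 / 5 = 30.72 from the shared codebase effort.
Xia keeps 45 − 4 = 41, so Xia's payoff is 41 + 30.72 = 71.72.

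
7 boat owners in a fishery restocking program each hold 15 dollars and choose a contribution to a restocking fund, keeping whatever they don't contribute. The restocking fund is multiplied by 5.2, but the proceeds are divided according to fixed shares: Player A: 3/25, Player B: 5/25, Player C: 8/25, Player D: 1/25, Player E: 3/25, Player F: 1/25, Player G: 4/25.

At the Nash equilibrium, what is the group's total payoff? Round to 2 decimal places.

For player j, contributing a unit is worthwhile iff 5.2 × (j's share) ≥ 1, i.e. iff j's share is at least 0.1923.
Player B and Player C clear that bar, contributing 15 each; the remaining 5 contribute 0. Total contributed: 30.
The restocking fund pays out 5.2 × 30 = 156.00 in total (split across the unequal shares, but the aggregate is all that matters for the group sum).
The 5 free-riders keep 15 each, adding 75. Group total = 75 + 156.00 = 231.00.

231.00 dollars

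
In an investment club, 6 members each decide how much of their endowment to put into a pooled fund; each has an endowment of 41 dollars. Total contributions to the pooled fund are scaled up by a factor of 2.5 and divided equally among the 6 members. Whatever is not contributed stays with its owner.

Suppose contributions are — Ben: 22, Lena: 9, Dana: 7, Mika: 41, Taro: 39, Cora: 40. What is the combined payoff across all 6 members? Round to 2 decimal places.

Total contributed: 22 + 9 + 7 + 41 + 39 + 40 = 158; total kept: 6 × 41 − 158 = 88.
The pooled fund pays out 2.5 × 158 = 395.00 in aggregate.
Group total = 88 + 395.00 = 483.00.

483.00 dollars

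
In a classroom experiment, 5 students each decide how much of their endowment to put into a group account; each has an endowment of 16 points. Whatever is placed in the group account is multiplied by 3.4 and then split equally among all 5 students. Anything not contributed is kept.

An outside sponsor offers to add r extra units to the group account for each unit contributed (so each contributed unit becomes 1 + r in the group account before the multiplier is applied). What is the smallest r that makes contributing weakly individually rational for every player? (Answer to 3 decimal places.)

With matching at rate r, one contributed unit becomes (1 + r) in the group account and returns 3.4 × (1 + r) / 5 to the contributor.
Setting this equal to 1: 1 + r = 5/3.4 = 1.4706.
So the minimum matching rate is r = 1.4706 − 1 = 0.471.

0.471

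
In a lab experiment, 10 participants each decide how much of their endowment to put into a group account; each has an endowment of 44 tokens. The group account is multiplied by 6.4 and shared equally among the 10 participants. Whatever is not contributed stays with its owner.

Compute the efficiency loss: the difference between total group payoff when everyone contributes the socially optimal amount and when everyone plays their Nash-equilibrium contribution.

2376.00 tokens

Each contributed unit returns 6.4/10 = 0.6400 to its contributor — below 1 — so contributing 0 is dominant for every player. At the Nash equilibrium everyone keeps their 44, and the group total is 10 × 44 = 440.
Each contributed unit returns 6.400 to the group as a whole (0.6400 to each of 10 players), which exceeds 1, so the social optimum is full contribution: group total = 6.400 × 440 = 2816.00.
Efficiency loss = 2816.00 − 440 = 2376.00.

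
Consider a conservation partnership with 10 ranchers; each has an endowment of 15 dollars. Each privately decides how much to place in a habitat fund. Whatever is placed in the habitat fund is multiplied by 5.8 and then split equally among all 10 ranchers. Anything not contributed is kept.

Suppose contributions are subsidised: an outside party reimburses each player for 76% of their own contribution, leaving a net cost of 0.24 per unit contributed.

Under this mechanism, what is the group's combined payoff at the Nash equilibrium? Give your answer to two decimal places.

The effective private return per unit is now (5.8/10) / 0.24 = 2.4167 > 1, so every player's dominant strategy flips to full contribution.
So the Nash equilibrium is full contribution by all 10; the group earns 10 × (15 × 0.76 + 5.8 × 15) = 984.00.

984.00 dollars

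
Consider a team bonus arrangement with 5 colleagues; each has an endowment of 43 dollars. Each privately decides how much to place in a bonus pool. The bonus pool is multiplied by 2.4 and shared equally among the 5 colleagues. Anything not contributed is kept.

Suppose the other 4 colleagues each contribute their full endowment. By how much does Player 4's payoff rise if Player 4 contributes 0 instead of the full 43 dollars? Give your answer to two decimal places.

Switching from a contribution of 43 to 0 lets Player 4 keep an extra 43 dollars, but lowers the bonus pool by 43, which costs Player 4 their own share of that drop: 2.4/5 × 43 = 20.64.
Net gain = 43 − 20.64 = 22.36. The private return per contributed unit (0.4800) is below 1, so free-riding is indeed the best response regardless of what the others do.

22.36 dollars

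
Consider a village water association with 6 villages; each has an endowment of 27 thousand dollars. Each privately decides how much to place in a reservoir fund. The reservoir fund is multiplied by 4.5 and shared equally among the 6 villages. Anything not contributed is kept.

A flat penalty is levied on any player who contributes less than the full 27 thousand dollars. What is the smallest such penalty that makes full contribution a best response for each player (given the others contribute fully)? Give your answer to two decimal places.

Given the others contribute fully, the best deviation is to contribute 0 (any partial contribution still incurs the fine and gives up units whose private return 0.7500 is below 1).
Deviating from 27 to 0 saves 27 thousand dollars but forfeits the deviator's share of the drop in the reservoir fund: 4.5/6 × 27 = 20.25.
So the deviation gain is 27 − 20.25 = 6.75, and the fine must be at least 6.75 thousand dollars to wipe it out.

6.75 thousand dollars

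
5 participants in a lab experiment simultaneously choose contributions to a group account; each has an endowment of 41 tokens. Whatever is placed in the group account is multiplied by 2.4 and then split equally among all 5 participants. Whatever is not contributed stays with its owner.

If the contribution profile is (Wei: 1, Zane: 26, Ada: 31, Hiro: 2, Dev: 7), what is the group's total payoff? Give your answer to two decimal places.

Total contributed: 1 + 26 + 31 + 2 + 7 = 67; total kept: 5 × 41 − 67 = 138.
The group account pays out 2.4 × 67 = 160.80 in aggregate.
Group total = 138 + 160.80 = 298.80.

298.80 tokens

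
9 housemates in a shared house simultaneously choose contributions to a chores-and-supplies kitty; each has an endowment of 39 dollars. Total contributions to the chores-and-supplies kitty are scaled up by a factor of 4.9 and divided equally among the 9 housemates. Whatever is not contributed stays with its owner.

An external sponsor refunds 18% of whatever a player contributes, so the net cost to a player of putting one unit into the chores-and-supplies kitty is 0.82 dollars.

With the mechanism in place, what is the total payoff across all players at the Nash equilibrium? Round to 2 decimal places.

351.00 dollars

Even with the mechanism, each unit contributed returns only (4.9/9) / 0.82 = 0.6640 per unit of net cost, so contributing nothing is still dominant.
Everyone keeps their endowment and the group total is 9 × 39 = 351.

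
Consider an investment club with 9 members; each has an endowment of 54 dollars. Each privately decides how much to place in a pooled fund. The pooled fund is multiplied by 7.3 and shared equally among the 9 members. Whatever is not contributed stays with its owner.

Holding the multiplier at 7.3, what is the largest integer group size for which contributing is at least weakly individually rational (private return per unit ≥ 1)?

7

Private return per unit is 7.3/(group size), which is ≥ 1 whenever the group size is ≤ 7.3.
The largest such integer is 7.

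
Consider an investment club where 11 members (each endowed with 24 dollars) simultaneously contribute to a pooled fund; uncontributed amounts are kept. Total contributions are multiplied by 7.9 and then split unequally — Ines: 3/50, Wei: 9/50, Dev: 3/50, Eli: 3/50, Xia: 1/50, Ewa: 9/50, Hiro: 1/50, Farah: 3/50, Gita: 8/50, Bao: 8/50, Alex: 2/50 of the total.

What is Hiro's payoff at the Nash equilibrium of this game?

39.17 dollars

For player j, contributing a unit is worthwhile iff 7.9 × (j's share) ≥ 1, i.e. iff j's share is at least 0.1266.
Wei, Ewa, Gita and Bao clear that bar, contributing 24 each; the remaining 7 contribute 0. Total contributed: 96.
Hiro keeps 24 and receives 7.9 × 96 × 1/50 = 15.17 from the pooled fund, for a payoff of 39.17.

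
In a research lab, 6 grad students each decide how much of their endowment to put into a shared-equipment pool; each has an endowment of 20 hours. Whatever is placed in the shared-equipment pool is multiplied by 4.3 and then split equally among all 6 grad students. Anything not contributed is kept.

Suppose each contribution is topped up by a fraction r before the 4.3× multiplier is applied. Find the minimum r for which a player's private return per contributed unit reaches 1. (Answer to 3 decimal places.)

0.395

With matching at rate r, one contributed unit becomes (1 + r) in the shared-equipment pool and returns 4.3 × (1 + r) / 6 to the contributor.
Setting this equal to 1: 1 + r = 6/4.3 = 1.3953.
So the minimum matching rate is r = 1.3953 − 1 = 0.395.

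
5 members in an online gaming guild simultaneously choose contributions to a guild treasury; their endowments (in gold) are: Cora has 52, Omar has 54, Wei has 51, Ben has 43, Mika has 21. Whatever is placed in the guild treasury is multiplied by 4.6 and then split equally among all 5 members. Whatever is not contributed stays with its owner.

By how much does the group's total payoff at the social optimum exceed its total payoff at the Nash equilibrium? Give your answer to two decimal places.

795.60 gold

The private return per contributed unit is 4.6/5 = 0.9200 < 1 for every player regardless of endowment, so the Nash equilibrium is zero contribution and the group total is Σ E_j = 52 + 54 + 51 + 43 + 21 = 221.
Each contributed unit returns 4.600 to the group, so the social optimum is full contribution by everyone: group total = 4.600 × 221 = 1016.60.
Efficiency loss = (4.600 − 1) × 221 = 795.60.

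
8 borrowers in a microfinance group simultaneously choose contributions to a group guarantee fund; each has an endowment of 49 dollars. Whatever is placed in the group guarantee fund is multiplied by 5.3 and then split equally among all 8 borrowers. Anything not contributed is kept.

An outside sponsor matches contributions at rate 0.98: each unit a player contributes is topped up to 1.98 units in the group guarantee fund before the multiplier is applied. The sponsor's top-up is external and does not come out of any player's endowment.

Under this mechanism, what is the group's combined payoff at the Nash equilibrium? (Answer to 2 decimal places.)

With the mechanism, a contributed unit returns 5.3 × 1.98 / 8 = 1.3118 per unit of net cost to the contributor — now above 1 — so contributing fully is weakly dominant for every player.
So the Nash equilibrium is full contribution by all 8; the group earns 5.3 × 1.98 × 392 = 4113.65.

4113.65 dollars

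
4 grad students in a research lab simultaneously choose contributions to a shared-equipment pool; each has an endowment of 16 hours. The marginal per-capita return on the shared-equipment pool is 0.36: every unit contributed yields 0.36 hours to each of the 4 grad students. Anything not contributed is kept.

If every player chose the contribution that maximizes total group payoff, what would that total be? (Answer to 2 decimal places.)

Each contributed unit returns 1.440 to the group as a whole (0.36 to each of 4 players), which exceeds 1, so the social optimum is full contribution: group total = 1.440 × 64 = 92.16.

92.16 hours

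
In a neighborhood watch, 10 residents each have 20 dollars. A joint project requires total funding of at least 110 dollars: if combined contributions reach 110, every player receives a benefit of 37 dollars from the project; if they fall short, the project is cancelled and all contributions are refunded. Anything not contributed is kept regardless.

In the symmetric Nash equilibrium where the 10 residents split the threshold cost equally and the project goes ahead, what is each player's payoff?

Equal share of the threshold: 110/10 = 11.
At this profile no one gains by cutting their contribution: any cut drops the total below 110, the project is cancelled, contributions are refunded, and the deviator ends with 20, which is less than 20 − 11 + 37 = 46. Contributing more than 11 just wastes the excess. So contributing exactly 11 is a best response.
Each player's payoff: 20 − 11 + 37 = 46.

46 dollars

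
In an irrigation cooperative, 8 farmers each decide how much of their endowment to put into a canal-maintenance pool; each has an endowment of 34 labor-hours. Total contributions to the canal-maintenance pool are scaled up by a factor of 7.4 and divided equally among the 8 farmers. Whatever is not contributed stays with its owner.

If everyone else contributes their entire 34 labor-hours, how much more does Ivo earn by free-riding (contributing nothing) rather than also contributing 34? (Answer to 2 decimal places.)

Switching from a contribution of 34 to 0 lets Ivo keep an extra 34 labor-hours, but lowers the canal-maintenance pool by 34, which costs Ivo their own share of that drop: 7.4/8 × 34 = 31.45.
Net gain = 34 − 31.45 = 2.55. The private return per contributed unit (0.9250) is below 1, so free-riding is indeed the best response regardless of what the others do.

2.55 labor-hours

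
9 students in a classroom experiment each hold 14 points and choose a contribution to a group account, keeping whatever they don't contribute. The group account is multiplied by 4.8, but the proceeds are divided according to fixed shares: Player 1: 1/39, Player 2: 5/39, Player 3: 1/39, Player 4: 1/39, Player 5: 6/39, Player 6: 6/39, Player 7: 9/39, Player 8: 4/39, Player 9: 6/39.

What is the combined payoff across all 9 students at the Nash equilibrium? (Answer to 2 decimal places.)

179.20 points

Player j's private return per contributed unit is 4.8 × (j's share). Contributing is weakly dominant for j when that share is at least 1/4.8 = 0.2083, and contributing 0 is dominant otherwise.
Only Player 7 (9/39) clears that bar, contributing 14; the remaining 8 contribute 0. Total contributed: 14.
The group account pays out 4.8 × 14 = 67.20 in total (split across the unequal shares, but the aggregate is all that matters for the group sum).
The 8 free-riders keep 14 each, adding 112. Group total = 112 + 67.20 = 179.20.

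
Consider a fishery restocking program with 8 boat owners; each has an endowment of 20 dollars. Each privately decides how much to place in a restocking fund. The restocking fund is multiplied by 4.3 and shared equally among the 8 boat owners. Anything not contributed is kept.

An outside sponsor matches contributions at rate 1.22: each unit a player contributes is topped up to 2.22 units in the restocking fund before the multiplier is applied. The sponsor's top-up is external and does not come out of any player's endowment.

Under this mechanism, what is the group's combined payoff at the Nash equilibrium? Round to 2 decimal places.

1527.36 dollars

The effective private return per unit is now 4.3 × 2.22 / 8 = 1.1933 > 1, so every player's dominant strategy flips to full contribution.
At the Nash equilibrium everyone contributes 20. Group total payoff = 4.3 × 2.22 × 160 = 1527.36.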